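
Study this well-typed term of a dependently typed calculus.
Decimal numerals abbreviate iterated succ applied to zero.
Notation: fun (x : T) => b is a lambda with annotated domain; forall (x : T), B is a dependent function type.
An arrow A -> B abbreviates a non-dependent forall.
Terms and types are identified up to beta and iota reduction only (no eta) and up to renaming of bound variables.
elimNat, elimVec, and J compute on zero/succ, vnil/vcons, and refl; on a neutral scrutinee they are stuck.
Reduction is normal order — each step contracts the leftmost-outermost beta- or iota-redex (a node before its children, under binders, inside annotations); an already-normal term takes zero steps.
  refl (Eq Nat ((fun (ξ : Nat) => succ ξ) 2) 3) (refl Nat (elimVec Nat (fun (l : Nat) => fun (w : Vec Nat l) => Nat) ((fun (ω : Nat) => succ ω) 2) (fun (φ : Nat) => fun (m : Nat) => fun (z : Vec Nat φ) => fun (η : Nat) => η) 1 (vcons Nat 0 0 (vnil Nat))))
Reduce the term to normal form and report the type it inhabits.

reduced normal form:
  refl (Eq Nat 3 3) (refl Nat 3)
type:
  Eq (Eq Nat 3 3) (refl Nat 3) (refl Nat 3)


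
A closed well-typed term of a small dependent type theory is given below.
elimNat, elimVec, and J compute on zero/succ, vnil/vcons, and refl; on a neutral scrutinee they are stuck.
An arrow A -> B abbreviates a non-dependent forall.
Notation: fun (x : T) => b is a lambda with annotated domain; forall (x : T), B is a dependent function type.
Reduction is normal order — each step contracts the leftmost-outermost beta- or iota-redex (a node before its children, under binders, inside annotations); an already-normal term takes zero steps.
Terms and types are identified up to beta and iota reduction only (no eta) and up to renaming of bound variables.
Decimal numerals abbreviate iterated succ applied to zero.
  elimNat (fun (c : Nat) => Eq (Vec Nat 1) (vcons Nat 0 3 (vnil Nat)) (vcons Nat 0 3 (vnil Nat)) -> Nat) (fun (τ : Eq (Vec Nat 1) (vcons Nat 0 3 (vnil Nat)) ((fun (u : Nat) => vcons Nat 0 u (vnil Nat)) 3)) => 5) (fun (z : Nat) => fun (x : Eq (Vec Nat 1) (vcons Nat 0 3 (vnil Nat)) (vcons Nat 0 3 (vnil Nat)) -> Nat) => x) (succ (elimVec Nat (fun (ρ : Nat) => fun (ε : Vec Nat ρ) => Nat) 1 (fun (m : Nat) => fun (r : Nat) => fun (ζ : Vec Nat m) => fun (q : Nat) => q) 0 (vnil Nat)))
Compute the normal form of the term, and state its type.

resulting normal form:
  fun (c : Eq (Vec Nat 1) (vcons Nat 0 3 (vnil Nat)) (vcons Nat 0 3 (vnil Nat))) => 5
inferred type:
  Eq (Vec Nat 1) (vcons Nat 0 3 (vnil Nat)) (vcons Nat 0 3 (vnil Nat)) -> Nat
observation: 9 normal-order steps normalize the term, beginning with an elimNat iota-redex.


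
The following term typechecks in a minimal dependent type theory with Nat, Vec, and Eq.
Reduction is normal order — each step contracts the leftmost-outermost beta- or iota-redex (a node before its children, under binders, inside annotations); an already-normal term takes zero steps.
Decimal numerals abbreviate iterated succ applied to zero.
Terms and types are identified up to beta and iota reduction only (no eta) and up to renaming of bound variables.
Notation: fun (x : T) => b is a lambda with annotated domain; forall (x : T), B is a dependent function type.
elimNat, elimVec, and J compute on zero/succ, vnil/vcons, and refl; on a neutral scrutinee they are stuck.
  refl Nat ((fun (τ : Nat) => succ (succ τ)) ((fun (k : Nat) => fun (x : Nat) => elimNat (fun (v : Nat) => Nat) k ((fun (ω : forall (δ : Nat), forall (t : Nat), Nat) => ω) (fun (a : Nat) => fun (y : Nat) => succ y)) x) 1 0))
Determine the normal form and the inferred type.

reduced normal form:
  refl Nat 3
the term's type:
  Eq Nat 3 3


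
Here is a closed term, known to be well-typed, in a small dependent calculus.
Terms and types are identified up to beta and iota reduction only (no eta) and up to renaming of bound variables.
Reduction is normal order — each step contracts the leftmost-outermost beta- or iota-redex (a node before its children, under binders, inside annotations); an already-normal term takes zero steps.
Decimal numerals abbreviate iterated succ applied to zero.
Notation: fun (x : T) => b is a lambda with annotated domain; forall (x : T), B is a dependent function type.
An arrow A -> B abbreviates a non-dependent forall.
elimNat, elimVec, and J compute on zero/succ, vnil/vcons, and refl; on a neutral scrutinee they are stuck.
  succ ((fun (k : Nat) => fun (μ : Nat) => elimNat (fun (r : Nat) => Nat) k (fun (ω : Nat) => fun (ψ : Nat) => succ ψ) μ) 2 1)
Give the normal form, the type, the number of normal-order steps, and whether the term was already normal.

normal form:
  4
type:
  Nat
reduction steps (normal order): 6
term was already normal: no
first contracted redex: a beta-redex


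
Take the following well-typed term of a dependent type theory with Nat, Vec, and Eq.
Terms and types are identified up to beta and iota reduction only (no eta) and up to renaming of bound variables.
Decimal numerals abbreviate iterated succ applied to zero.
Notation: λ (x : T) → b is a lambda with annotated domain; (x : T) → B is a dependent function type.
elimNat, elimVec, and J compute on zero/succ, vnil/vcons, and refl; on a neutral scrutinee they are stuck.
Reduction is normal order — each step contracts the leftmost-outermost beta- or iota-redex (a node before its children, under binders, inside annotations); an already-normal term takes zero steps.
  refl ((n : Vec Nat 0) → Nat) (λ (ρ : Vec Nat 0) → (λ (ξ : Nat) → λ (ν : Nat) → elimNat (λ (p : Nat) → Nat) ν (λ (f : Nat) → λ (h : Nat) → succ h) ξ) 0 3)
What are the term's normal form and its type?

resulting normal form:
  refl ((n : Vec Nat 0) → Nat) (λ (ρ : Vec Nat 0) → 3)
the term's type:
  Eq ((n : Vec Nat 0) → Nat) (λ (ρ : Vec Nat 0) → 3) (λ (ξ : Vec Nat 0) → 3)


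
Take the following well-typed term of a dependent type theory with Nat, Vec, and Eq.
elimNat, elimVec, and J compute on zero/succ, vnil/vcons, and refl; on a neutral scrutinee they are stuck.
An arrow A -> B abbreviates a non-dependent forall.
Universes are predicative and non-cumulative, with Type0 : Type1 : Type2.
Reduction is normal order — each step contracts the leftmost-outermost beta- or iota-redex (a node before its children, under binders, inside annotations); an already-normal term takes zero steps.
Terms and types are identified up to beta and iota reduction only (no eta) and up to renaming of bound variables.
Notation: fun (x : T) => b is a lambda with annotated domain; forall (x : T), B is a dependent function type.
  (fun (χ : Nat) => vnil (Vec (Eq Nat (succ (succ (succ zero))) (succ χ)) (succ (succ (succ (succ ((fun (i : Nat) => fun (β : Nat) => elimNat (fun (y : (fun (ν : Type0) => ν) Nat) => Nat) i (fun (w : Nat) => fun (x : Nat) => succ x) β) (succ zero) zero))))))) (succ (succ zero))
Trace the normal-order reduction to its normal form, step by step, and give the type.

reduction (normal order):
  (fun (χ : Nat) => vnil (Vec (Eq Nat (succ (succ (succ zero))) (succ χ)) (succ (succ (succ (succ ((fun (i : Nat) => fun (β : Nat) => elimNat (fun (y : (fun (ν : Type0) => ν) Nat) => Nat) i (fun (w : Nat) => fun (x : Nat) => succ x) β) (succ zero) zero))))))) (succ (succ zero))
  ~> vnil (Vec (Eq Nat (succ (succ (succ zero))) (succ (succ (succ zero)))) (succ (succ (succ (succ ((fun (χ : Nat) => fun (i : Nat) => elimNat (fun (β : (fun (y : Type0) => y) Nat) => Nat) χ (fun (ν : Nat) => fun (w : Nat) => succ w) i) (succ zero) zero))))))
  ~> vnil (Vec (Eq Nat (succ (succ (succ zero))) (succ (succ (succ zero)))) (succ (succ (succ (succ ((fun (χ : Nat) => elimNat (fun (i : (fun (β : Type0) => β) Nat) => Nat) (succ zero) (fun (y : Nat) => fun (ν : Nat) => succ ν) χ) zero))))))
  ~> vnil (Vec (Eq Nat (succ (succ (succ zero))) (succ (succ (succ zero)))) (succ (succ (succ (succ (elimNat (fun (χ : (fun (i : Type0) => i) Nat) => Nat) (succ zero) (fun (β : Nat) => fun (y : Nat) => succ y) zero))))))
  ~> vnil (Vec (Eq Nat (succ (succ (succ zero))) (succ (succ (succ zero)))) (succ (succ (succ (succ (succ zero))))))
inferred type:
  Vec (Vec (Eq Nat (succ (succ (succ zero))) (succ (succ (succ zero)))) (succ (succ (succ (succ (succ zero)))))) zero


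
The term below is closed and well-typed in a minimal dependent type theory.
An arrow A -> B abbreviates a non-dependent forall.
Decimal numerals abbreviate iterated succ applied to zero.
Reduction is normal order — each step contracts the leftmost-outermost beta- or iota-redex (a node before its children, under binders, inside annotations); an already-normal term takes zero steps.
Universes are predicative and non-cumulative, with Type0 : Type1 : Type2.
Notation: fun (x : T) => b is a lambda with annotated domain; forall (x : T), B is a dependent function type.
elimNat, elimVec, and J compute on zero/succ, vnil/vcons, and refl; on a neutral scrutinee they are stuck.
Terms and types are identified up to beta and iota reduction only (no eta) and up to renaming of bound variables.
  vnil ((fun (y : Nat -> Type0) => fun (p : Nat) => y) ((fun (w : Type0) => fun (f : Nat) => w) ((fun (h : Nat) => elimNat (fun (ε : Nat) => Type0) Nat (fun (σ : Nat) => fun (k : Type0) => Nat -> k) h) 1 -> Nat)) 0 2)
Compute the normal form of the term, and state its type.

resulting normal form:
  vnil ((Nat -> Nat) -> Nat)
type:
  Vec ((Nat -> Nat) -> Nat) 0
observation: the term reaches its normal form after 9 normal-order steps.


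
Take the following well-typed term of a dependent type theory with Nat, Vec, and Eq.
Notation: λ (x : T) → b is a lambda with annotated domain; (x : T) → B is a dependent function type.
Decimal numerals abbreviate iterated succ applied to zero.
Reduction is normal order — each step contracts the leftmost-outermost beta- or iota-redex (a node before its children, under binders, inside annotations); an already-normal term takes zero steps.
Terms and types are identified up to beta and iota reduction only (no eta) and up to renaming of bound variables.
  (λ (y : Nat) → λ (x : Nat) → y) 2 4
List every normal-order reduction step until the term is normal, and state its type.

normal-order reduction:
  (λ (y : Nat) → λ (x : Nat) → y) 2 4
  ~> (λ (y : Nat) → 2) 4
  ~> 2
the term's type:
  Nat


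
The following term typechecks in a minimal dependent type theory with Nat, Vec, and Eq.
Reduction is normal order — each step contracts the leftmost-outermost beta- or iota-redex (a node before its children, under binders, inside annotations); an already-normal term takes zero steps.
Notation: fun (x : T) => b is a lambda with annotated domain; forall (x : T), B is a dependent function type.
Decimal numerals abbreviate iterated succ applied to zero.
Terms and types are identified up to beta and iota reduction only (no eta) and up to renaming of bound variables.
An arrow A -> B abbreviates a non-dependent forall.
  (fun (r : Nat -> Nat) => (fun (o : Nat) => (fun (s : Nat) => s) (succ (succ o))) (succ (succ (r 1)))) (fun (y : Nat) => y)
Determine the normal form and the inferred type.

normal form:
  5
type:
  Nat
observation: contracting a beta-redex first, the term normalizes in 4 steps.


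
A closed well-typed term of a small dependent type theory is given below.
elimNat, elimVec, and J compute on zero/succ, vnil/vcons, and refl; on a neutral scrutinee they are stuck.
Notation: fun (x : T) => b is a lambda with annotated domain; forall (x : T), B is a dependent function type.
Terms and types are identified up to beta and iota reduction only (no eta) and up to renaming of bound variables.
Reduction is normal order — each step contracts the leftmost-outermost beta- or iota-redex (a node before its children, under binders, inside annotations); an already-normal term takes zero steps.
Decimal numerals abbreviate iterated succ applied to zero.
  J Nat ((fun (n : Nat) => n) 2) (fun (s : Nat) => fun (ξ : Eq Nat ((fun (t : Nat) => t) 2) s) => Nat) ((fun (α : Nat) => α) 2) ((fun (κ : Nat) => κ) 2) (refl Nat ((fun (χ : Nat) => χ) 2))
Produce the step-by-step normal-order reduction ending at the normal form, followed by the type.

normal-order reduction sequence:
  J Nat ((fun (n : Nat) => n) 2) (fun (s : Nat) => fun (ξ : Eq Nat ((fun (t : Nat) => t) 2) s) => Nat) ((fun (α : Nat) => α) 2) ((fun (κ : Nat) => κ) 2) (refl Nat ((fun (χ : Nat) => χ) 2))
  ~> (fun (n : Nat) => n) 2
  ~> 2
type:
  Nat


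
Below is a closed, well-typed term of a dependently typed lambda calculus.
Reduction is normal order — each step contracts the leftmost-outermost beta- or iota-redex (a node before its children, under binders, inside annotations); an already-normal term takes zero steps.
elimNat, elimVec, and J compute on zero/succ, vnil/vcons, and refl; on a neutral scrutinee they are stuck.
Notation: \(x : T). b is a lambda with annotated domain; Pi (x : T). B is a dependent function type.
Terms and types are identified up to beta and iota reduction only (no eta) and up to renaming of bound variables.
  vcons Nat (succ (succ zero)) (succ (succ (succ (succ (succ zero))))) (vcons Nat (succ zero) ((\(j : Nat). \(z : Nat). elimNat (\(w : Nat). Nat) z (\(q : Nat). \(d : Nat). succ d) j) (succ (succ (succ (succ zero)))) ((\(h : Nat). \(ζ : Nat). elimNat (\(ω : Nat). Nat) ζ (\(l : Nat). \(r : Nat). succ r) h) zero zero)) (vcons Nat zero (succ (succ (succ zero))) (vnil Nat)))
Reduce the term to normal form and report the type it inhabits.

reduced normal form:
  vcons Nat (succ (succ zero)) (succ (succ (succ (succ (succ zero))))) (vcons Nat (succ zero) (succ (succ (succ (succ zero)))) (vcons Nat zero (succ (succ (succ zero))) (vnil Nat)))
type:
  Vec Nat (succ (succ (succ zero)))
observation: the term reaches its normal form after 18 normal-order steps.


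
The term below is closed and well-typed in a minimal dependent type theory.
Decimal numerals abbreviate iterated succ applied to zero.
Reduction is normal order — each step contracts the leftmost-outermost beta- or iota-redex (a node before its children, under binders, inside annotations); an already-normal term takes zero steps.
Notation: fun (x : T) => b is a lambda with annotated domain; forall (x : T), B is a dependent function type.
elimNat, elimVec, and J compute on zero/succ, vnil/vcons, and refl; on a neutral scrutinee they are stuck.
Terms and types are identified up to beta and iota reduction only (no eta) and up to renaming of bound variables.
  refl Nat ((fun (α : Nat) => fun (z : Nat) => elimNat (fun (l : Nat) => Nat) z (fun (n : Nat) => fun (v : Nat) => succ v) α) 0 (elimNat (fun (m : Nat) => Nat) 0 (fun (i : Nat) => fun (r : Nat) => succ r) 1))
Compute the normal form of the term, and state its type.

reduced normal form:
  refl Nat 1
inferred type:
  Eq Nat 1 1
observation: reduction starts at a beta-redex, and 7 normal-order steps reach the normal form.


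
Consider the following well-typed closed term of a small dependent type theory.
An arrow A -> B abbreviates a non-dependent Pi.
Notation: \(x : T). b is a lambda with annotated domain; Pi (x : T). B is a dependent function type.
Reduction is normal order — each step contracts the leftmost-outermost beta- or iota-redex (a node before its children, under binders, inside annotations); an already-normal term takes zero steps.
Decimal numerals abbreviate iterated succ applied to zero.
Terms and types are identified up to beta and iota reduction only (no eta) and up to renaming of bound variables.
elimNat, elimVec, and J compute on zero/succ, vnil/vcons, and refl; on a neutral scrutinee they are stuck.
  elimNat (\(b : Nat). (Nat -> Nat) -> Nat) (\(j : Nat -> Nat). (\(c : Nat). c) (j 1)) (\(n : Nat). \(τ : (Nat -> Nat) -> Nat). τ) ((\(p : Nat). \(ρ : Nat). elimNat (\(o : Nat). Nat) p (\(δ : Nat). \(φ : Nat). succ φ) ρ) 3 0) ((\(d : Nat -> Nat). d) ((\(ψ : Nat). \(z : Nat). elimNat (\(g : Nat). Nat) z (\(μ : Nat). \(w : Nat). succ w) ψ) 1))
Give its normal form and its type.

resulting normal form:
  2
the term's type:
  Nat


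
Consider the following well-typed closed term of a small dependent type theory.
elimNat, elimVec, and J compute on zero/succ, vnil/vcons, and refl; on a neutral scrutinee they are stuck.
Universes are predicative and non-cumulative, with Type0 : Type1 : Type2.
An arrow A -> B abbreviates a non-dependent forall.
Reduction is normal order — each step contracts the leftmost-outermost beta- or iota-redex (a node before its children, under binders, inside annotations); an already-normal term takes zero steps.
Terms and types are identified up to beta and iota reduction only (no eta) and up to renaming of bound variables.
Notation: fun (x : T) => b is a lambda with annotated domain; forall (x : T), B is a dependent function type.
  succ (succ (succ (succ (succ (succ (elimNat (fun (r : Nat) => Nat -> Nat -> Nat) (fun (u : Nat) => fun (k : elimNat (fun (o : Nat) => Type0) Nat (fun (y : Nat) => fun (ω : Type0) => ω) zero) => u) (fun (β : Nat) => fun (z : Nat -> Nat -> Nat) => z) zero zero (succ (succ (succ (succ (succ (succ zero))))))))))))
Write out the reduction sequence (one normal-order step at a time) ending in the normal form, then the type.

reduction (normal order):
  succ (succ (succ (succ (succ (succ (elimNat (fun (r : Nat) => Nat -> Nat -> Nat) (fun (u : Nat) => fun (k : elimNat (fun (o : Nat) => Type0) Nat (fun (y : Nat) => fun (ω : Type0) => ω) zero) => u) (fun (β : Nat) => fun (z : Nat -> Nat -> Nat) => z) zero zero (succ (succ (succ (succ (succ (succ zero))))))))))))
  ~> succ (succ (succ (succ (succ (succ ((fun (r : Nat) => fun (u : elimNat (fun (k : Nat) => Type0) Nat (fun (o : Nat) => fun (y : Type0) => y) zero) => r) zero (succ (succ (succ (succ (succ (succ zero))))))))))))
  ~> succ (succ (succ (succ (succ (succ ((fun (r : elimNat (fun (u : Nat) => Type0) Nat (fun (k : Nat) => fun (o : Type0) => o) zero) => zero) (succ (succ (succ (succ (succ (succ zero))))))))))))
  ~> succ (succ (succ (succ (succ (succ zero)))))
the term's type:
  Nat


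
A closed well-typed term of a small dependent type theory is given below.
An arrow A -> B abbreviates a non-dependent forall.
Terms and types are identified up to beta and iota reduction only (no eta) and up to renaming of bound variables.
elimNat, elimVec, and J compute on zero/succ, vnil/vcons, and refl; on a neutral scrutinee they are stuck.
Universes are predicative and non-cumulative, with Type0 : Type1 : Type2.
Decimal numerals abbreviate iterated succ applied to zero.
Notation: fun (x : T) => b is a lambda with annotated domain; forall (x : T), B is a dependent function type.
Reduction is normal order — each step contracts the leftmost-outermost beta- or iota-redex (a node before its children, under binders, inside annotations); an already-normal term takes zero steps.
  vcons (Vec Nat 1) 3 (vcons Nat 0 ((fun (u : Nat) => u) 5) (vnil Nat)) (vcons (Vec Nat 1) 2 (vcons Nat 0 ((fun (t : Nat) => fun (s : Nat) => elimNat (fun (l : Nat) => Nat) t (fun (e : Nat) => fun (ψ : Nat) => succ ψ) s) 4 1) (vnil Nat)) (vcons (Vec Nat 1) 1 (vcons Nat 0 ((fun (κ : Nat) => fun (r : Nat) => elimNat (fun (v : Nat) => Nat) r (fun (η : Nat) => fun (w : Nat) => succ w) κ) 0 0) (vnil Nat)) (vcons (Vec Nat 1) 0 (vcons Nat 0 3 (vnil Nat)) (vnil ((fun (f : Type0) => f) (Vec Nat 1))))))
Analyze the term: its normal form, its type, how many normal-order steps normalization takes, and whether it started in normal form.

reduced normal form:
  vcons (Vec Nat 1) 3 (vcons Nat 0 5 (vnil Nat)) (vcons (Vec Nat 1) 2 (vcons Nat 0 5 (vnil Nat)) (vcons (Vec Nat 1) 1 (vcons Nat 0 0 (vnil Nat)) (vcons (Vec Nat 1) 0 (vcons Nat 0 3 (vnil Nat)) (vnil (Vec Nat 1)))))
inferred type:
  Vec (Vec Nat 1) 4
reduction steps (normal order): 11
already normal: no
first redex: a beta-redex


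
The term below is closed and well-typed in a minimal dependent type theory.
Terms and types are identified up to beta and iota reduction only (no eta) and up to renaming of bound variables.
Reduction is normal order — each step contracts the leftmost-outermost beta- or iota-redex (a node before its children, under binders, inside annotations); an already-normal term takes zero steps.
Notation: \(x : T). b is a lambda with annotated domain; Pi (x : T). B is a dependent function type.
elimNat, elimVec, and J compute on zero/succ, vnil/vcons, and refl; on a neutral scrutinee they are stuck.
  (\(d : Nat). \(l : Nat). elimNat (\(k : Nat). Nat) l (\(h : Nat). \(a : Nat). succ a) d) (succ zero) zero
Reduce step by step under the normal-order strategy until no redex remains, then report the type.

normal-order reduction:
  (\(d : Nat). \(l : Nat). elimNat (\(k : Nat). Nat) l (\(h : Nat). \(a : Nat). succ a) d) (succ zero) zero
  ~> (\(d : Nat). elimNat (\(l : Nat). Nat) d (\(k : Nat). \(h : Nat). succ h) (succ zero)) zero
  ~> elimNat (\(d : Nat). Nat) zero (\(l : Nat). \(k : Nat). succ k) (succ zero)
  ~> (\(d : Nat). \(l : Nat). succ l) zero (elimNat (\(k : Nat). Nat) zero (\(h : Nat). \(a : Nat). succ a) zero)
  ~> (\(d : Nat). succ d) (elimNat (\(l : Nat). Nat) zero (\(k : Nat). \(h : Nat). succ h) zero)
  ~> succ (elimNat (\(d : Nat). Nat) zero (\(l : Nat). \(k : Nat). succ k) zero)
  ~> succ zero
inferred type:
  Nat


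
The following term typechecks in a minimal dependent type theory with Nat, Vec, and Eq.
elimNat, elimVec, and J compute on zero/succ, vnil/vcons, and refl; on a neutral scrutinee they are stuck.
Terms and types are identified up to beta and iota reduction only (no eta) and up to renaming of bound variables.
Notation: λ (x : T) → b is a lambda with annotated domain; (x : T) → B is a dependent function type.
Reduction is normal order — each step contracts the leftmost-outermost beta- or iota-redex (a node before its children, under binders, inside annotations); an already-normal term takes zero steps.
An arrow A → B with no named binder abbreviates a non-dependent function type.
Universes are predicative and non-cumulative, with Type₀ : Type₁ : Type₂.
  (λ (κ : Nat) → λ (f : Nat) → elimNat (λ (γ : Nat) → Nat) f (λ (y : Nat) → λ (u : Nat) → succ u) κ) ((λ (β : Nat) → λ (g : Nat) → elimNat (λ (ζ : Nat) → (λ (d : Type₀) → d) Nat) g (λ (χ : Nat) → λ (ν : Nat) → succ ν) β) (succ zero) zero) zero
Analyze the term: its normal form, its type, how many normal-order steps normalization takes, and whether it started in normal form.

resulting normal form:
  succ zero
inferred type:
  Nat
reduction steps (normal order): 12
started in normal form: no
first redex: a beta-redex


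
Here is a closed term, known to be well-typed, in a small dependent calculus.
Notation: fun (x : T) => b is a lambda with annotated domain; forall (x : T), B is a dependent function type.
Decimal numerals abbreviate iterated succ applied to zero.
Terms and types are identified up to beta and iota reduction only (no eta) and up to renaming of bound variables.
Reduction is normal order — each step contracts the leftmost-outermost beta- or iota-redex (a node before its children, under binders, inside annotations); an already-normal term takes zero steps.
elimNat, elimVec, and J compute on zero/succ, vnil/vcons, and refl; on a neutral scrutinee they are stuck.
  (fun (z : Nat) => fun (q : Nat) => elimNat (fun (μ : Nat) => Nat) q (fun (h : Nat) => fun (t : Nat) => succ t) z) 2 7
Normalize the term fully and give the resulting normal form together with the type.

normal form:
  9
the term's type:
  Nat
observation: the term reaches its normal form after 9 normal-order steps.


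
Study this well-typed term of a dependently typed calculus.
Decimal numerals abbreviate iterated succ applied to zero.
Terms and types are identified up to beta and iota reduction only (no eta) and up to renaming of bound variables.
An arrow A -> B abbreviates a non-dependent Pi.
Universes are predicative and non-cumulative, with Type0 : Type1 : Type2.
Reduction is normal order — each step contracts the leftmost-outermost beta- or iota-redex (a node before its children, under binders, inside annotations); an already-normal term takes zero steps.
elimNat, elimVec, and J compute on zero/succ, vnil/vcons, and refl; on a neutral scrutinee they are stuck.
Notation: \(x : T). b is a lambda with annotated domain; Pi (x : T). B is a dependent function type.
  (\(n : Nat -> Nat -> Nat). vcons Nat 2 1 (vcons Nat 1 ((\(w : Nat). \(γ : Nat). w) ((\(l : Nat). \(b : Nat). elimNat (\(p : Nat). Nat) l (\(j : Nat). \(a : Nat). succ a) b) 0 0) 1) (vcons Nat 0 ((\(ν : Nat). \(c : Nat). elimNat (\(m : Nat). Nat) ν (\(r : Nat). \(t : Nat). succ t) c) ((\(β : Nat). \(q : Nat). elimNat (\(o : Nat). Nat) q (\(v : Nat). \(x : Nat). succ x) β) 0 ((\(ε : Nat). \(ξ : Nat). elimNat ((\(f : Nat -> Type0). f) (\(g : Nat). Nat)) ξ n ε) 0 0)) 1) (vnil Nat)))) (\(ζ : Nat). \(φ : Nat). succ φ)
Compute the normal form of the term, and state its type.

reduced normal form:
  vcons Nat 2 1 (vcons Nat 1 0 (vcons Nat 0 1 (vnil Nat)))
type:
  Vec Nat 3


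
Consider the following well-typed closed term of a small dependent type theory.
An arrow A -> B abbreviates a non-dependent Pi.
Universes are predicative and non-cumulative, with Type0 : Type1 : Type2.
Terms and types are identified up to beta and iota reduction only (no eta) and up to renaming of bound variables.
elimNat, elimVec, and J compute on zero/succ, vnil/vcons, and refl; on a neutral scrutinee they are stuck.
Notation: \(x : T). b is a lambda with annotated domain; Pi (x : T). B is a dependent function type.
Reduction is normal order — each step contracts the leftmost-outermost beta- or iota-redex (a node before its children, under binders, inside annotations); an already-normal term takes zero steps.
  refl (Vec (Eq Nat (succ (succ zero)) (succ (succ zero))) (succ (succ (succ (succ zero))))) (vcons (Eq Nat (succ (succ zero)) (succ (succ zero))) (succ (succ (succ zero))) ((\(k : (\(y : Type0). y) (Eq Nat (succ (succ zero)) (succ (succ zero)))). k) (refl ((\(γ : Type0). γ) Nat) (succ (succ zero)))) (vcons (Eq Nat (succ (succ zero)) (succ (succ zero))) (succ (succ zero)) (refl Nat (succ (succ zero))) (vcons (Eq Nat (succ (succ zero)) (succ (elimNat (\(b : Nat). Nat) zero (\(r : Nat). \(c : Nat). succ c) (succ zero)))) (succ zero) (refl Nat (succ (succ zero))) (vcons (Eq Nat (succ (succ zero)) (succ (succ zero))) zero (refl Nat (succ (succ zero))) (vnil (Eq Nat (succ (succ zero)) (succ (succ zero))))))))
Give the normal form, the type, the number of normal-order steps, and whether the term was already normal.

reduced normal form:
  refl (Vec (Eq Nat (succ (succ zero)) (succ (succ zero))) (succ (succ (succ (succ zero))))) (vcons (Eq Nat (succ (succ zero)) (succ (succ zero))) (succ (succ (succ zero))) (refl Nat (succ (succ zero))) (vcons (Eq Nat (succ (succ zero)) (succ (succ zero))) (succ (succ zero)) (refl Nat (succ (succ zero))) (vcons (Eq Nat (succ (succ zero)) (succ (succ zero))) (succ zero) (refl Nat (succ (succ zero))) (vcons (Eq Nat (succ (succ zero)) (succ (succ zero))) zero (refl Nat (succ (succ zero))) (vnil (Eq Nat (succ (succ zero)) (succ (succ zero))))))))
inferred type:
  Eq (Vec (Eq Nat (succ (succ zero)) (succ (succ zero))) (succ (succ (succ (succ zero))))) (vcons (Eq Nat (succ (succ zero)) (succ (succ zero))) (succ (succ (succ zero))) (refl Nat (succ (succ zero))) (vcons (Eq Nat (succ (succ zero)) (succ (succ zero))) (succ (succ zero)) (refl Nat (succ (succ zero))) (vcons (Eq Nat (succ (succ zero)) (succ (succ zero))) (succ zero) (refl Nat (succ (succ zero))) (vcons (Eq Nat (succ (succ zero)) (succ (succ zero))) zero (refl Nat (succ (succ zero))) (vnil (Eq Nat (succ (succ zero)) (succ (succ zero)))))))) (vcons (Eq Nat (succ (succ zero)) (succ (succ zero))) (succ (succ (succ zero))) (refl Nat (succ (succ zero))) (vcons (Eq Nat (succ (succ zero)) (succ (succ zero))) (succ (succ zero)) (refl Nat (succ (succ zero))) (vcons (Eq Nat (succ (succ zero)) (succ (succ zero))) (succ zero) (refl Nat (succ (succ zero))) (vcons (Eq Nat (succ (succ zero)) (succ (succ zero))) zero (refl Nat (succ (succ zero))) (vnil (Eq Nat (succ (succ zero)) (succ (succ zero))))))))
normal-order step count: 6
term was already normal: no
first redex: a beta-redex


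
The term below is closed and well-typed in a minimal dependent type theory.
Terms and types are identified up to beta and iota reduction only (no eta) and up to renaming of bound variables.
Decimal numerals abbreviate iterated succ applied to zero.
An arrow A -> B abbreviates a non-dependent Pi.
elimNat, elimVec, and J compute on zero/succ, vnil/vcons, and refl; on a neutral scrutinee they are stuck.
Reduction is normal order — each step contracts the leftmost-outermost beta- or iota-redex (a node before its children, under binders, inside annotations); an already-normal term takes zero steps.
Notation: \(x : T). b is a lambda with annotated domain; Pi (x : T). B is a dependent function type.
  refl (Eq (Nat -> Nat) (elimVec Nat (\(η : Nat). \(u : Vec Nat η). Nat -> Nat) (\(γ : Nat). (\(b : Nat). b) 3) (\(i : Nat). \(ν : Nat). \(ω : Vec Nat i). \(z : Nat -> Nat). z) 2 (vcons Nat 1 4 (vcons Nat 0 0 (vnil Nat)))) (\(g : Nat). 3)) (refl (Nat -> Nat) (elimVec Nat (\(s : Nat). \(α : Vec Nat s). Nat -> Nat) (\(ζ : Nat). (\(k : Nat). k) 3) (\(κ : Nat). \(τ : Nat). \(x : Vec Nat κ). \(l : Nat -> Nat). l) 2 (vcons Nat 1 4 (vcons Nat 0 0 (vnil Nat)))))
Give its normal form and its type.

reduced normal form:
  refl (Eq (Nat -> Nat) (\(η : Nat). 3) (\(u : Nat). 3)) (refl (Nat -> Nat) (\(γ : Nat). 3))
inferred type:
  Eq (Eq (Nat -> Nat) (\(η : Nat). 3) (\(u : Nat). 3)) (refl (Nat -> Nat) (\(γ : Nat). 3)) (refl (Nat -> Nat) (\(b : Nat). 3))
observation: reduction starts at an elimVec iota-redex, and 24 normal-order steps reach the normal form.


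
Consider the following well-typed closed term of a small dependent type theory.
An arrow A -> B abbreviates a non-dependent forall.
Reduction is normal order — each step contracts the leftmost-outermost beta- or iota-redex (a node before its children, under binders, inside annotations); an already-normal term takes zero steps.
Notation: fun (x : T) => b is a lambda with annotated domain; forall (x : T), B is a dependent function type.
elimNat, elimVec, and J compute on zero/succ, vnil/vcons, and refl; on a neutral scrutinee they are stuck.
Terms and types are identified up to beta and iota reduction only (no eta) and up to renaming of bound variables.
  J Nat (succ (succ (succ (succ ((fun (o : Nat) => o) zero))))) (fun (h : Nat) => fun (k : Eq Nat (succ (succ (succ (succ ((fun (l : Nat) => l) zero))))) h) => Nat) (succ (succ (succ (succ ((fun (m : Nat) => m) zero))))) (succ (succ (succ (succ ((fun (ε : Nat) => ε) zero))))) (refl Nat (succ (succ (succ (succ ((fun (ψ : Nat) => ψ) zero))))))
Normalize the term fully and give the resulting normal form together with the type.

normal form:
  succ (succ (succ (succ zero)))
the term's type:
  Nat
observation: normalization takes exactly 2 steps under the normal-order strategy.


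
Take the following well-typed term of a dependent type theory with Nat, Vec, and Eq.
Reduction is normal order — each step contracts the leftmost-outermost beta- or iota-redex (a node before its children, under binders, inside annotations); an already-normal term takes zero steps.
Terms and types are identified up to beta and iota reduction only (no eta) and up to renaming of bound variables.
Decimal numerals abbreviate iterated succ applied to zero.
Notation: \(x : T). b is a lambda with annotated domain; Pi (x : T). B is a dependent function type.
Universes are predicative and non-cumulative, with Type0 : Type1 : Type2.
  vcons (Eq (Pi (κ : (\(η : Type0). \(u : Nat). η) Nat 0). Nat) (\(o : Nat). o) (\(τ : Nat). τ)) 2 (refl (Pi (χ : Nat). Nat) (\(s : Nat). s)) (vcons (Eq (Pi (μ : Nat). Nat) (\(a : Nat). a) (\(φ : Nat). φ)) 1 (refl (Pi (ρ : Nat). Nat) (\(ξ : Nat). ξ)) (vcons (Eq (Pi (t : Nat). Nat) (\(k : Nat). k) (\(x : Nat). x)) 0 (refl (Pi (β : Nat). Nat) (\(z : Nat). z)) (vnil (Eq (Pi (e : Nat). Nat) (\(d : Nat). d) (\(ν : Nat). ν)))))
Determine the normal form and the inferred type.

resulting normal form:
  vcons (Eq (Pi (κ : Nat). Nat) (\(η : Nat). η) (\(u : Nat). u)) 2 (refl (Pi (o : Nat). Nat) (\(τ : Nat). τ)) (vcons (Eq (Pi (χ : Nat). Nat) (\(s : Nat). s) (\(μ : Nat). μ)) 1 (refl (Pi (a : Nat). Nat) (\(φ : Nat). φ)) (vcons (Eq (Pi (ρ : Nat). Nat) (\(ξ : Nat). ξ) (\(t : Nat). t)) 0 (refl (Pi (k : Nat). Nat) (\(x : Nat). x)) (vnil (Eq (Pi (β : Nat). Nat) (\(z : Nat). z) (\(e : Nat). e)))))
type:
  Vec (Eq (Pi (κ : Nat). Nat) (\(η : Nat). η) (\(u : Nat). u)) 3


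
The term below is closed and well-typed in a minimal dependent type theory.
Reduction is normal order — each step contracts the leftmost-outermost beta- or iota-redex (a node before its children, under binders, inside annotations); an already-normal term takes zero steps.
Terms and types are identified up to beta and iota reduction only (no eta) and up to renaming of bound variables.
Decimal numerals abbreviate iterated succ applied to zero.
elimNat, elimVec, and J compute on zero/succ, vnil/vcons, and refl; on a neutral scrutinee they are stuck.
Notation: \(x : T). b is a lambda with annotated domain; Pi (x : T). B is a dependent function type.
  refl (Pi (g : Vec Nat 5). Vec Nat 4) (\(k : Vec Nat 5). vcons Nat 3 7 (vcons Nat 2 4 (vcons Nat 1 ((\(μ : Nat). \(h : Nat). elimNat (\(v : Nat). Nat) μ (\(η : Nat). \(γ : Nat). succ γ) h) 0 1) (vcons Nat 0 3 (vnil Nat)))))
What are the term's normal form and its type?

resulting normal form:
  refl (Pi (g : Vec Nat 5). Vec Nat 4) (\(k : Vec Nat 5). vcons Nat 3 7 (vcons Nat 2 4 (vcons Nat 1 1 (vcons Nat 0 3 (vnil Nat)))))
inferred type:
  Eq (Pi (g : Vec Nat 5). Vec Nat 4) (\(k : Vec Nat 5). vcons Nat 3 7 (vcons Nat 2 4 (vcons Nat 1 1 (vcons Nat 0 3 (vnil Nat))))) (\(μ : Vec Nat 5). vcons Nat 3 7 (vcons Nat 2 4 (vcons Nat 1 1 (vcons Nat 0 3 (vnil Nat)))))
observation: normalization takes exactly 6 steps under the normal-order strategy.


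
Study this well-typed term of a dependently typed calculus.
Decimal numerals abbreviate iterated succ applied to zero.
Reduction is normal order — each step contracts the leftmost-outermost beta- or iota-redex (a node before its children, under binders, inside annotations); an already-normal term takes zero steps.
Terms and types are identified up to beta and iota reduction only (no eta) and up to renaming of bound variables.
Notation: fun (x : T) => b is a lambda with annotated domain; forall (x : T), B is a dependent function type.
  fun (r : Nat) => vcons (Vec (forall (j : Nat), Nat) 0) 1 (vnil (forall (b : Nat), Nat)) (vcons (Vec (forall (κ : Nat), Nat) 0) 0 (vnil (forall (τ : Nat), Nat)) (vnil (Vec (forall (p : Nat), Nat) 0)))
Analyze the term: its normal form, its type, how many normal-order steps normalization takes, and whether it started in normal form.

resulting normal form:
  fun (r : Nat) => vcons (Vec (forall (j : Nat), Nat) 0) 1 (vnil (forall (b : Nat), Nat)) (vcons (Vec (forall (κ : Nat), Nat) 0) 0 (vnil (forall (τ : Nat), Nat)) (vnil (Vec (forall (p : Nat), Nat) 0)))
type:
  forall (r : Nat), Vec (Vec (forall (j : Nat), Nat) 0) 2
steps to reach normal form (normal order): 0
already normal: yes


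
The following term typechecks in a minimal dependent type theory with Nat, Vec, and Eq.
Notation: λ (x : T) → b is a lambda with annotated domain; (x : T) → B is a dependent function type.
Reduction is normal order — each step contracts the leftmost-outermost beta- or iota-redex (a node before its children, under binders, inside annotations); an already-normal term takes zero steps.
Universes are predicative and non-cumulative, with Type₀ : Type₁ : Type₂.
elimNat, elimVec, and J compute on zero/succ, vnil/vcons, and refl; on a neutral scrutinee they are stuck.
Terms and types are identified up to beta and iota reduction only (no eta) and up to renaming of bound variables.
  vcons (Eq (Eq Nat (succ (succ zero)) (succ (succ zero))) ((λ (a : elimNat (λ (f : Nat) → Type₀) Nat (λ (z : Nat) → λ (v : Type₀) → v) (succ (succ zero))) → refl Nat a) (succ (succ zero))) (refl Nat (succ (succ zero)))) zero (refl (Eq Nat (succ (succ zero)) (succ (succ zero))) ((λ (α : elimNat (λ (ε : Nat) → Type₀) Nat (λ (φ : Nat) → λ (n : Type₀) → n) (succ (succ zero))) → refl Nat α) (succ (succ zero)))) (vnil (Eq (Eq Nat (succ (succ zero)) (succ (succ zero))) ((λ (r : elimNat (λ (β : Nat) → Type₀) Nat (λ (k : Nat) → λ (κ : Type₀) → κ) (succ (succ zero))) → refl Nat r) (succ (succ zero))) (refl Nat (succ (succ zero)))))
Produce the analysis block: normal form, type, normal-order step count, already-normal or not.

resulting normal form:
  vcons (Eq (Eq Nat (succ (succ zero)) (succ (succ zero))) (refl Nat (succ (succ zero))) (refl Nat (succ (succ zero)))) zero (refl (Eq Nat (succ (succ zero)) (succ (succ zero))) (refl Nat (succ (succ zero)))) (vnil (Eq (Eq Nat (succ (succ zero)) (succ (succ zero))) (refl Nat (succ (succ zero))) (refl Nat (succ (succ zero)))))
inferred type:
  Vec (Eq (Eq Nat (succ (succ zero)) (succ (succ zero))) (refl Nat (succ (succ zero))) (refl Nat (succ (succ zero)))) (succ zero)
reduction steps (normal order): 3
started in normal form: no
first contracted redex: a beta-redex


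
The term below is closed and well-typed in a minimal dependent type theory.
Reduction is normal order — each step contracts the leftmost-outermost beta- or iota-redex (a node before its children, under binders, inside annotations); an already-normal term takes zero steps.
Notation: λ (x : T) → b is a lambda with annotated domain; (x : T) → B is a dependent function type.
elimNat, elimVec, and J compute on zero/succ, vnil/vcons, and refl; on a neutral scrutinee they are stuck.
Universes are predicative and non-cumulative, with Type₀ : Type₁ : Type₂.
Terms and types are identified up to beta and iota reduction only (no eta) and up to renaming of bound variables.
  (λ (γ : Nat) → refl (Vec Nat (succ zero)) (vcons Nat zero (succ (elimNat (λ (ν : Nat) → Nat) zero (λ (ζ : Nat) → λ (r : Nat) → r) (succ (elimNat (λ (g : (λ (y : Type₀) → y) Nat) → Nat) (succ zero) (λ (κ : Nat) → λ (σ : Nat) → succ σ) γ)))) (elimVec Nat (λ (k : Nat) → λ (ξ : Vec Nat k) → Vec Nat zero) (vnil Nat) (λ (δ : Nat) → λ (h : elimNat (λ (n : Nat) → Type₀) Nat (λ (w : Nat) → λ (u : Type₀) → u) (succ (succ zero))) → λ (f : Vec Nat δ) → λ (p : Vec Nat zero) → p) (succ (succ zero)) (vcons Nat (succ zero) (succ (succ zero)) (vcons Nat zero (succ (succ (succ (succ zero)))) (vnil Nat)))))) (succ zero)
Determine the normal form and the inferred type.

normal form:
  refl (Vec Nat (succ zero)) (vcons Nat zero (succ zero) (vnil Nat))
inferred type:
  Eq (Vec Nat (succ zero)) (vcons Nat zero (succ zero) (vnil Nat)) (vcons Nat zero (succ zero) (vnil Nat))


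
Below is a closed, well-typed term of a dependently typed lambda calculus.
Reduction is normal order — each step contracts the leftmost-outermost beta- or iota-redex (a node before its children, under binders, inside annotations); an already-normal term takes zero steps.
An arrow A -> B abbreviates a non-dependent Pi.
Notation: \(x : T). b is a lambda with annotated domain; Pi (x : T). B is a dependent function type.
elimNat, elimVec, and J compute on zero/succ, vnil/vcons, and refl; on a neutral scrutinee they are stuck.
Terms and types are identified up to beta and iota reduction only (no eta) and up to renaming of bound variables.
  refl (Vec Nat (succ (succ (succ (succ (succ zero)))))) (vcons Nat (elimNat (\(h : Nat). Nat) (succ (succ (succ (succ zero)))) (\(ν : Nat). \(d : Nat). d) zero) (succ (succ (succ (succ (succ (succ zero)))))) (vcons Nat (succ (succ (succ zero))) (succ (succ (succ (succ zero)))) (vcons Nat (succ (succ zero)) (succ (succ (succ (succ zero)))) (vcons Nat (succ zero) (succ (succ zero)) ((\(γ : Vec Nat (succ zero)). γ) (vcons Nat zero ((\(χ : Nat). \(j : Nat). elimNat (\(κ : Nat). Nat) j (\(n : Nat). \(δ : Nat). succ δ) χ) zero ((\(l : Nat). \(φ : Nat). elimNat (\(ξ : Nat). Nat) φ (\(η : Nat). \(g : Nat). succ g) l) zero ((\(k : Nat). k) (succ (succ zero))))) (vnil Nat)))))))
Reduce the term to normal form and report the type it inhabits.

reduced normal form:
  refl (Vec Nat (succ (succ (succ (succ (succ zero)))))) (vcons Nat (succ (succ (succ (succ zero)))) (succ (succ (succ (succ (succ (succ zero)))))) (vcons Nat (succ (succ (succ zero))) (succ (succ (succ (succ zero)))) (vcons Nat (succ (succ zero)) (succ (succ (succ (succ zero)))) (vcons Nat (succ zero) (succ (succ zero)) (vcons Nat zero (succ (succ zero)) (vnil Nat))))))
the term's type:
  Eq (Vec Nat (succ (succ (succ (succ (succ zero)))))) (vcons Nat (succ (succ (succ (succ zero)))) (succ (succ (succ (succ (succ (succ zero)))))) (vcons Nat (succ (succ (succ zero))) (succ (succ (succ (succ zero)))) (vcons Nat (succ (succ zero)) (succ (succ (succ (succ zero)))) (vcons Nat (succ zero) (succ (succ zero)) (vcons Nat zero (succ (succ zero)) (vnil Nat)))))) (vcons Nat (succ (succ (succ (succ zero)))) (succ (succ (succ (succ (succ (succ zero)))))) (vcons Nat (succ (succ (succ zero))) (succ (succ (succ (succ zero)))) (vcons Nat (succ (succ zero)) (succ (succ (succ (succ zero)))) (vcons Nat (succ zero) (succ (succ zero)) (vcons Nat zero (succ (succ zero)) (vnil Nat))))))
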